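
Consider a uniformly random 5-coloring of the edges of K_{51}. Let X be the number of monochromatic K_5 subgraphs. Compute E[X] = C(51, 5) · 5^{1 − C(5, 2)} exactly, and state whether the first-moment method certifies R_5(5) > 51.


E[X] = C(51, 5) · 5^{1 − 10} = 2349060 · 5^{−9} = 2349060/1953125.
As a reduced fraction: E[X] = 469812/390625 ≈ 1.20272.
Is E[X] < 1? NO.
Since E[X] ≥ 1, the first-moment bound is inconclusive at n = 51; it does NOT by itself certify R_5(5) > 51.

E[X] = 469812/390625 ≈ 1.20272; E[X] ≥ 1; first-moment method inconclusive here.


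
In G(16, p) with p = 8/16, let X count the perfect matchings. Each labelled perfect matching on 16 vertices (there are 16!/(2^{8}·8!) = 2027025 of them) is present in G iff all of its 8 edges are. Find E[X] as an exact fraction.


K_16 has 16!/(2^{8}·8!) = 2027025 labelled perfect matchings.
For each such perfect matching H, let X_H = 1 if all 8 edges of H are present in G. Then P[X_H = 1] = p^{8} = (1/2)^{8} = 1/256.
By linearity of expectation: E[X] = Σ_H E[X_H] = 2027025 · p^{8} = 2027025 · 1/256 = 2027025/256.
Numerically: E[X] ≈ 7.92e+03.

E[X] = 2027025 · (1/2)^{8} = 2027025/256 ≈ 7.92e+03.


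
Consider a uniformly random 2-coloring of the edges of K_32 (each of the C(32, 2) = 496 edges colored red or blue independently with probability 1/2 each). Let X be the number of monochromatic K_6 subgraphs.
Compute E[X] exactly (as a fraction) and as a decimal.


Let X = Σ_S X_S over the C(32, 6) = 906192 subsets S of size 6, where X_S = 1 if the K_6 on S is monochromatic.
For a fixed S, the K_6 on S has C(6, 2) = 15 edges. P[all 15 edges red] = (1/2)^15, and likewise for blue, so P[monochromatic] = 2·(1/2)^15 = 2^{1 − 15} = 1/16384.
Summing: E[X] = C(32, 6) · 2^{1 − 15} = 906192 · 1/16384 = 56637/1024.
Numerically: E[X] ≈ 55.309570.

E[X] = C(32,6)·2^(1−C(6,2)) = 56637/1024 ≈ 55.309570.


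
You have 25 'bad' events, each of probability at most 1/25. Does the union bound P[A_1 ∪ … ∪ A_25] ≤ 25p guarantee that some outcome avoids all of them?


Union bound: P[∪_{i=1}^{25} A_i] ≤ Σ_i P[A_i] ≤ 25·p = 25·(1/25) = 1.
Numerically: 1 ≈ 1.0000.
Is 1 < 1? NO.
Since the bound 1 is ≥ 1, the union bound is uninformative here; it does NOT by itself certify existence.

25·p = 1 ≈ 1.0000; existence NOT certified by the union bound.


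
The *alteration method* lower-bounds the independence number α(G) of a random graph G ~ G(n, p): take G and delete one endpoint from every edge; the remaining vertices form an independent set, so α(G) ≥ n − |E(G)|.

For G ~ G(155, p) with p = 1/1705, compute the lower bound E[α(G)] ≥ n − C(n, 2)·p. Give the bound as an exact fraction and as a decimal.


E[|E(G)|] = C(155, 2)·p = 11935 · (1/1705) = 7.
E[α(G)] ≥ n − E[|E(G)|] = 155 − 7 = 148.
Numerically: ≈ 148.000.
(This is only a lower bound; the true E[α(G)] may be larger.)

E[α(G)] ≥ 148 ≈ 148.000.


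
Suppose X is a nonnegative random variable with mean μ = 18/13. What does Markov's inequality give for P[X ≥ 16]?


μ = E[X] = 18/13, a = 16.
Markov: P[X ≥ 16] ≤ μ/a = (18/13)/16 = 9/104.
Numerically: ≈ 0.0865.
(Since a = 16 > μ = 1.3846, the bound 9/104 is < 1 and informative.)

P[X ≥ 16] ≤ 9/104 ≈ 0.0865.


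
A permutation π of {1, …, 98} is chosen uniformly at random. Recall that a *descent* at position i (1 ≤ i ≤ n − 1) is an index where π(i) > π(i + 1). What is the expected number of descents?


Write X = Σ X_I over i = 1, …, 97, with X_I the indicator of one descent.
There are 97 indicators.
For each fixed i, the pair (π(i), π(i+1)) is a uniformly random ordered pair of distinct values from {1, …, 98}; by symmetry P[π(i) > π(i+1)] = 1/2.
By linearity: E[X] = 97 · (1/2) = (98 − 1) · (1/2) = 97/2 ≈ 48.5000.

E[X] = 97/2 = 48.5000.


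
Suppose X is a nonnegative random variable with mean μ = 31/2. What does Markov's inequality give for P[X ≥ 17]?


μ = E[X] = 31/2, a = 17.
Markov: P[X ≥ 17] ≤ μ/a = (31/2)/17 = 31/34.
Numerically: ≈ 0.9118.
(Since a = 17 > μ = 15.5000, the bound 31/34 is < 1 and informative.)

P[X ≥ 17] ≤ 31/34 ≈ 0.9118.


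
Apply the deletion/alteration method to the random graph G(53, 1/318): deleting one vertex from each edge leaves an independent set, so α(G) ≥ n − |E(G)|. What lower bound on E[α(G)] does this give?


E[|E(G)|] = C(53, 2)·p = 1378 · (1/318) = 13/3.
E[α(G)] ≥ n − E[|E(G)|] = 53 − 13/3 = 146/3.
Numerically: ≈ 48.666667.
(This is only a lower bound; the true E[α(G)] may be larger.)

E[α(G)] ≥ 146/3 ≈ 48.666667.


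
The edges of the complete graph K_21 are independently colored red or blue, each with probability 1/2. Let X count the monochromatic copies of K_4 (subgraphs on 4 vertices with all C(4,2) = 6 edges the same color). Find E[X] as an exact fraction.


Let X = Σ_S X_S over the C(21, 4) = 5985 subsets S of size 4, where X_S = 1 if the K_4 on S is monochromatic.
For a fixed S, the K_4 on S has C(4, 2) = 6 edges. P[all 6 edges red] = (1/2)^6, and likewise for blue, so P[monochromatic] = 2·(1/2)^6 = 2^{1 − 6} = 1/32.
By linearity of expectation: E[X] = C(21, 4) · 2^{1 − 6} = 5985 · 1/32 = 5985/32.
Numerically: E[X] ≈ 187.03125.

E[X] = C(21,4)·2^(1−C(4,2)) = 5985/32 ≈ 187.03125.


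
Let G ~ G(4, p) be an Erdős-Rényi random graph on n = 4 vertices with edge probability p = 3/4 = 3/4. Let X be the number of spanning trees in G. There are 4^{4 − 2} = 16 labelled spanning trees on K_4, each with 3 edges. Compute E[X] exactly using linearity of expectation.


K_4 has 4^{4 − 2} = 16 labelled spanning trees.
For each such spanning tree H, let X_H = 1 if all 3 edges of H are present in G. Then P[X_H = 1] = p^{3} = (3/4)^{3} = 27/64.
By linearity: E[X] = Σ_H E[X_H] = 16 · p^{3} = 16 · 27/64 = 27/4.
Numerically: E[X] ≈ 6.75.

E[X] = 16 · (3/4)^{3} = 27/4 ≈ 6.75.


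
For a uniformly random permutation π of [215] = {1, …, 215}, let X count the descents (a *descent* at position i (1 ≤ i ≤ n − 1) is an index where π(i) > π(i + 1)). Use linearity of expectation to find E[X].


Write X = Σ X_I over i = 1, …, 214, with X_I the indicator of one descent.
There are 214 indicators.
For each fixed i, the pair (π(i), π(i+1)) is a uniformly random ordered pair of distinct values from {1, …, 215}; by symmetry P[π(i) > π(i+1)] = 1/2.
By linearity: E[X] = 214 · (1/2) = (215 − 1) · (1/2) = 107 ≈ 107.000.

E[X] = 107 = 107.000.


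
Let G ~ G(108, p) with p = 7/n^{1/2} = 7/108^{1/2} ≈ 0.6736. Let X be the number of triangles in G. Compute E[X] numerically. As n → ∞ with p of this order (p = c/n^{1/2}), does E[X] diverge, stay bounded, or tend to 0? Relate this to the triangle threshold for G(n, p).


Number of potential triangles: C(108, 3) = 204156.
Each occurs with probability p³ ≈ (0.6736)³ ≈ 3.056036e-01.
By linearity: E[X] = C(108, 3)·p³ ≈ 204156 · 3.056036e-01 ≈ 62390.8116.
Since α = 1/2 < 1, p = c/n^{1/2} ≫ 1/n is above the triangle threshold p ~ 1/n. Asymptotically E[X] ~ (c³/6)·n^{3(1−α)} = (7³/6)·n^{1.5} → ∞; triangles are abundant w.h.p.

E[X] ≈ 62390.8116; in regime p = Θ(1/n^{1/2}) E[X] diverges (above the triangle threshold p ~ 1/n).


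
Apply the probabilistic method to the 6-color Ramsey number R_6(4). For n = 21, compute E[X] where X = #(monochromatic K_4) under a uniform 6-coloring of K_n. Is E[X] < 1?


E[X] = C(21, 4) · 6^{1 − 6} = 5985 · 6^{−5} = 5985/7776.
As a reduced fraction: E[X] = 665/864 ≈ 0.7697.
Is E[X] < 1? YES.
Since E[X] < 1, there exists a 6-coloring of K_{21} with no monochromatic K_4; hence R_6(4) > 21.

E[X] = 665/864 ≈ 0.7697; E[X] < 1, so R_6(4) > 21.


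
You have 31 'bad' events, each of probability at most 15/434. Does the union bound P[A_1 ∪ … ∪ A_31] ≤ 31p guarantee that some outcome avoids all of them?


Union bound: P[∪_{i=1}^{31} A_i] ≤ Σ_i P[A_i] ≤ 31·p = 31·(15/434) = 15/14.
Numerically: 15/14 ≈ 1.07143.
Is 15/14 < 1? NO.
Since the bound 15/14 is ≥ 1, the union bound is uninformative here; it does NOT by itself certify existence.

31·p = 15/14 ≈ 1.07143; existence NOT certified by the union bound.


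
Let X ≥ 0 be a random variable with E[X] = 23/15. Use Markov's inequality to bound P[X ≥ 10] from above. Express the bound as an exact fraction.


μ = E[X] = 23/15, a = 10.
Markov: P[X ≥ 10] ≤ μ/a = (23/15)/10 = 23/150.
Numerically: ≈ 0.153.
(Since a = 10 > μ = 1.533, the bound 23/150 is < 1 and informative.)

P[X ≥ 10] ≤ 23/150 ≈ 0.153.


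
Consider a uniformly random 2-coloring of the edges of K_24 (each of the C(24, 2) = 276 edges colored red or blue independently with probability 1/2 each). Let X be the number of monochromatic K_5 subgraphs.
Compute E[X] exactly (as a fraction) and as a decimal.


Let X = Σ_S X_S over the C(24, 5) = 42504 subsets S of size 5, where X_S = 1 if the K_5 on S is monochromatic.
For a fixed S, the K_5 on S has C(5, 2) = 10 edges. P[all 10 edges red] = (1/2)^10, and likewise for blue, so P[monochromatic] = 2·(1/2)^10 = 2^{1 − 10} = 1/512.
By linearity of expectation: E[X] = C(24, 5) · 2^{1 − 10} = 42504 · 1/512 = 5313/64.
Numerically: E[X] ≈ 83.016.

E[X] = C(24,5)·2^(1−C(5,2)) = 5313/64 ≈ 83.016.


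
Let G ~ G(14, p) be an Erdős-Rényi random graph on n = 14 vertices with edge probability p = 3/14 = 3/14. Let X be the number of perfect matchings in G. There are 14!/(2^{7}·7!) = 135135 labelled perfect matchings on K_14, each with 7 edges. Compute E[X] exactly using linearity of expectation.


K_14 has 14!/(2^{7}·7!) = 135135 labelled perfect matchings.
For each such perfect matching H, let X_H = 1 if all 7 edges of H are present in G. Then P[X_H = 1] = p^{7} = (3/14)^{7} = 2187/105413504.
By linearity: E[X] = Σ_H E[X_H] = 135135 · p^{7} = 135135 · 2187/105413504 = 42220035/15059072.
Numerically: E[X] ≈ 2.8.

E[X] = 135135 · (3/14)^{7} = 42220035/15059072 ≈ 2.8.


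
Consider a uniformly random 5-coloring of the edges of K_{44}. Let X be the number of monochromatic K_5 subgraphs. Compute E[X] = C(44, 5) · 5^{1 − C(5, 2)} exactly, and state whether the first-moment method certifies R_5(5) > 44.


E[X] = C(44, 5) · 5^{1 − 10} = 1086008 · 5^{−9} = 1086008/1953125.
As a reduced fraction: E[X] = 1086008/1953125 ≈ 0.5560.
Is E[X] < 1? YES.
Since E[X] < 1, there exists a 5-coloring of K_{44} with no monochromatic K_5; hence R_5(5) > 44.

E[X] = 1086008/1953125 ≈ 0.5560; E[X] < 1, so R_5(5) > 44.


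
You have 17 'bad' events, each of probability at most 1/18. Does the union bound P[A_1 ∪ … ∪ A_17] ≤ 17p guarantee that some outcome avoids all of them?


Union bound: P[∪_{i=1}^{17} A_i] ≤ Σ_i P[A_i] ≤ 17·p = 17·(1/18) = 17/18.
Numerically: 17/18 ≈ 0.944.
Is 17/18 < 1? YES.
Since P[∪ A_i] ≤ 17/18 < 1, the complement has P[∩ A_i^c] ≥ 1 − 17/18 = 1/18 > 0, so some outcome avoids every A_i.

17·p = 17/18 ≈ 0.944; existence CERTIFIED by the union bound.


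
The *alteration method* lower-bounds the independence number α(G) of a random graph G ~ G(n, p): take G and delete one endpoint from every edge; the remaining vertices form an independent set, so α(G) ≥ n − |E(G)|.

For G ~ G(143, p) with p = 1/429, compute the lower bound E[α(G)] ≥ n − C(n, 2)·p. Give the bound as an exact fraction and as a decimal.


E[|E(G)|] = C(143, 2)·p = 10153 · (1/429) = 71/3.
E[α(G)] ≥ n − E[|E(G)|] = 143 − 71/3 = 358/3.
Numerically: ≈ 119.333333.
(This is only a lower bound; the true E[α(G)] may be larger.)

E[α(G)] ≥ 358/3 ≈ 119.333333.


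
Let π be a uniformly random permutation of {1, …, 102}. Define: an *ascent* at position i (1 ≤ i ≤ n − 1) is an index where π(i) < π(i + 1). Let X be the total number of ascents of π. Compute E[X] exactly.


Write X = Σ X_I over i = 1, …, 101, with X_I the indicator of one ascent.
There are 101 indicators.
For each fixed i, the pair (π(i), π(i+1)) is a uniformly random ordered pair of distinct values from {1, …, 102}; by symmetry P[π(i) < π(i+1)] = 1/2.
By linearity: E[X] = 101 · (1/2) = (102 − 1) · (1/2) = 101/2 ≈ 50.500.

E[X] = 101/2 = 50.500.


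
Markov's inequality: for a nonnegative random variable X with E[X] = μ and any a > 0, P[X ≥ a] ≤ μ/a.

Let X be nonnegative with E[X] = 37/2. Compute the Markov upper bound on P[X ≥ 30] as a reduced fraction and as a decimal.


μ = E[X] = 37/2, a = 30.
Markov: P[X ≥ 30] ≤ μ/a = (37/2)/30 = 37/60.
Numerically: ≈ 0.61667.
(Since a = 30 > μ = 18.50000, the bound 37/60 is < 1 and informative.)

P[X ≥ 30] ≤ 37/60 ≈ 0.61667.


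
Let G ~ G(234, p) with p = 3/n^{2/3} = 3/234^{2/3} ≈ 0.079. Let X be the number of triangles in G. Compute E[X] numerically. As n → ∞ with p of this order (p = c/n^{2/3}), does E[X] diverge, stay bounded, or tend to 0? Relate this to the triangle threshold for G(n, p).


Number of potential triangles: C(234, 3) = 2108184.
Each occurs with probability p³ ≈ (0.079)³ ≈ 4.93097e-04.
By linearity: E[X] = C(234, 3)·p³ ≈ 2108184 · 4.93097e-04 ≈ 1039.538.
Since α = 2/3 < 1, p = c/n^{2/3} ≫ 1/n is above the triangle threshold p ~ 1/n. Asymptotically E[X] ~ (c³/6)·n^{3(1−α)} = (3³/6)·n^{1} → ∞; triangles are abundant w.h.p.

E[X] ≈ 1039.538; in regime p = Θ(1/n^{2/3}) E[X] diverges (above the triangle threshold p ~ 1/n).


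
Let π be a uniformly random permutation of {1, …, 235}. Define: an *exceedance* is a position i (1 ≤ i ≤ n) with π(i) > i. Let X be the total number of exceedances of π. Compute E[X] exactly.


Write X = Σ_{i=1}^{235} X_i, where X_i = 1_{π(i) > i}.
For each fixed i, π(i) is uniform over {1, …, 235} (marginal of a uniform permutation), so P[π(i) > i] = (n − i)/n. Summing: Σ_{i=1}^{235} (n − i)/n = (0 + 1 + … + 234)/235 = 235(235 − 1)/(2·235) = (235 − 1)/2.
Hence E[X] = Σ_{i=1}^{235} (235 − i)/235 = 117 ≈ 117.0000.

E[X] = 117 = 117.0000.


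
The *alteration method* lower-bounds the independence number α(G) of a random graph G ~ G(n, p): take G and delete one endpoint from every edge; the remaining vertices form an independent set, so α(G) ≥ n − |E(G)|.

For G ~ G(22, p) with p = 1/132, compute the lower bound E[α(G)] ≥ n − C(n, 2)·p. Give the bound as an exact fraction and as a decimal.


E[|E(G)|] = C(22, 2)·p = 231 · (1/132) = 7/4.
E[α(G)] ≥ n − E[|E(G)|] = 22 − 7/4 = 81/4.
Numerically: ≈ 20.250000.
(This is only a lower bound; the true E[α(G)] may be larger.)

E[α(G)] ≥ 81/4 ≈ 20.250000.


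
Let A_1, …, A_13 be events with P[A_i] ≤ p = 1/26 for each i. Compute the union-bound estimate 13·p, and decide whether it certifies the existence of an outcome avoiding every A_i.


Union bound: P[∪_{i=1}^{13} A_i] ≤ Σ_i P[A_i] ≤ 13·p = 13·(1/26) = 1/2.
Numerically: 1/2 ≈ 0.5000000.
Is 1/2 < 1? YES.
Since P[∪ A_i] ≤ 1/2 < 1, the complement has P[∩ A_i^c] ≥ 1 − 1/2 = 1/2 > 0, so some outcome avoids every A_i.

13·p = 1/2 ≈ 0.5000000; existence CERTIFIED by the union bound.


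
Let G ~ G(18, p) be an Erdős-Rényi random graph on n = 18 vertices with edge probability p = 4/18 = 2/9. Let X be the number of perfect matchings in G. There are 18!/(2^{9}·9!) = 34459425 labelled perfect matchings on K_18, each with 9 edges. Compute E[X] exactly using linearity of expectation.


K_18 has 18!/(2^{9}·9!) = 34459425 labelled perfect matchings.
For each such perfect matching H, let X_H = 1 if all 9 edges of H are present in G. Then P[X_H = 1] = p^{9} = (2/9)^{9} = 512/387420489.
Summing the indicators: E[X] = Σ_H E[X_H] = 34459425 · p^{9} = 34459425 · 512/387420489 = 217817600/4782969.
Numerically: E[X] ≈ 45.5.

E[X] = 34459425 · (2/9)^{9} = 217817600/4782969 ≈ 45.5.


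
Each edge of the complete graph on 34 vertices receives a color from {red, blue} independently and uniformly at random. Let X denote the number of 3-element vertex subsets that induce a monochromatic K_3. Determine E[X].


Let X = Σ_S X_S over the C(34, 3) = 5984 subsets S of size 3, where X_S = 1 if the K_3 on S is monochromatic.
For a fixed S, the K_3 on S has C(3, 2) = 3 edges. P[all 3 edges red] = (1/2)^3, and likewise for blue, so P[monochromatic] = 2·(1/2)^3 = 2^{1 − 3} = 1/4.
By linearity: E[X] = C(34, 3) · 2^{1 − 3} = 5984 · 1/4 = 1496.
Numerically: E[X] ≈ 1496.000000.

E[X] = C(34,3)·2^(1−C(3,2)) = 1496 ≈ 1496.000000.


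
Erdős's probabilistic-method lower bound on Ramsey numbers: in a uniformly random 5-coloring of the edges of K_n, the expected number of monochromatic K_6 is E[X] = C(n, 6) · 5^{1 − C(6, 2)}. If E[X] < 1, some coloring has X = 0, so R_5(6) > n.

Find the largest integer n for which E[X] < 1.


We need C(n, 6) · 5^{1 − 15} < 1, i.e. C(n, 6) < 5^{15 − 1} = 6103515625.
Check values of n near the boundary:
  n = 127: C(127, 6) = 5169379425; 5169379425 < 6103515625? YES
  n = 128: C(128, 6) = 5423611200; 5423611200 < 6103515625? YES
  n = 129: C(129, 6) = 5688177600; 5688177600 < 6103515625? YES
  n = 130: C(130, 6) = 5963412000; 5963412000 < 6103515625? YES
  n = 131: C(131, 6) = 6249655776; 6249655776 < 6103515625? NO
  n = 132: C(132, 6) = 6547258432; 6547258432 < 6103515625? NO
  n = 133: C(133, 6) = 6856577728; 6856577728 < 6103515625? NO
The largest n with C(n, 6) < 6103515625 is n = 130 (where E[X] = 47707296/48828125 ≈ 0.9770). Hence R_5(6) > 130, i.e. R_5(6) ≥ 131.

Largest n = 130; hence R_5(6) > 130.


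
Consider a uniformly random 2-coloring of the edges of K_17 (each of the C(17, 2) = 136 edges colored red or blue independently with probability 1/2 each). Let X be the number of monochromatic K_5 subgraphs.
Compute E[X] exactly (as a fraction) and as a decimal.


Let X = Σ_S X_S over the C(17, 5) = 6188 subsets S of size 5, where X_S = 1 if the K_5 on S is monochromatic.
For a fixed S, the K_5 on S has C(5, 2) = 10 edges. P[all 10 edges red] = (1/2)^10, and likewise for blue, so P[monochromatic] = 2·(1/2)^10 = 2^{1 − 10} = 1/512.
By linearity: E[X] = C(17, 5) · 2^{1 − 10} = 6188 · 1/512 = 1547/128.
Numerically: E[X] ≈ 12.085938.

E[X] = C(17,5)·2^(1−C(5,2)) = 1547/128 ≈ 12.085938.


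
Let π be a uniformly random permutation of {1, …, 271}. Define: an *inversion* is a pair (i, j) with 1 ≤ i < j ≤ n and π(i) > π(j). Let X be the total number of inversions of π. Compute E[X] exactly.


Write X = Σ X_I over the C(271, 2) = 36585 pairs i < j, with X_I the indicator of one inversion.
There are 36585 indicators.
For each fixed pair i < j, the values π(i) and π(j) are two distinct elements of {1, …, 271} in uniformly random order; by symmetry P[π(i) > π(j)] = 1/2.
By linearity: E[X] = 36585 · (1/2) = C(271, 2) · (1/2) = 36585/2 = 36585/2 ≈ 18292.500.

E[X] = 36585/2 = 18292.500.


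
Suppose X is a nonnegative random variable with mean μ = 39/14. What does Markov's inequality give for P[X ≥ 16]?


μ = E[X] = 39/14, a = 16.
Markov: P[X ≥ 16] ≤ μ/a = (39/14)/16 = 39/224.
Numerically: ≈ 0.174.
(Since a = 16 > μ = 2.786, the bound 39/224 is < 1 and informative.)

P[X ≥ 16] ≤ 39/224 ≈ 0.174.


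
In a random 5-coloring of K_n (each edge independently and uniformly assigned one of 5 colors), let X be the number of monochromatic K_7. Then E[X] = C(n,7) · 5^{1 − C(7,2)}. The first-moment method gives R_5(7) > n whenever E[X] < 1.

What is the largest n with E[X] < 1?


We need C(n, 7) · 5^{1 − 21} < 1, i.e. C(n, 7) < 5^{21 − 1} = 95367431640625.
Check values of n near the boundary:
  n = 337: C(337, 7) = 91989916924632; 91989916924632 < 95367431640625? YES
  n = 338: C(338, 7) = 93935323022736; 93935323022736 < 95367431640625? YES
  n = 339: C(339, 7) = 95915887062372; 95915887062372 < 95367431640625? NO
  n = 340: C(340, 7) = 97932136940560; 97932136940560 < 95367431640625? NO
The largest n with C(n, 7) < 95367431640625 is n = 338 (where E[X] = 93935323022736/95367431640625 ≈ 0.985). Hence R_5(7) > 338, i.e. R_5(7) ≥ 339.

Largest n = 338; hence R_5(7) > 338.


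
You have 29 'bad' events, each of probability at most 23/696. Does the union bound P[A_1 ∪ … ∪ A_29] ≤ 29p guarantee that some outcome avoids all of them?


Union bound: P[∪_{i=1}^{29} A_i] ≤ Σ_i P[A_i] ≤ 29·p = 29·(23/696) = 23/24.
Numerically: 23/24 ≈ 0.9583333.
Is 23/24 < 1? YES.
Since P[∪ A_i] ≤ 23/24 < 1, the complement has P[∩ A_i^c] ≥ 1 − 23/24 = 1/24 > 0, so some outcome avoids every A_i.

29·p = 23/24 ≈ 0.9583333; existence CERTIFIED by the union bound.


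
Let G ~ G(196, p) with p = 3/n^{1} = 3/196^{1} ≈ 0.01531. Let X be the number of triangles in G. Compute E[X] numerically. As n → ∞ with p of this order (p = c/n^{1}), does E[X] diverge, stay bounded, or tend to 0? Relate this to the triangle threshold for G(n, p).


Number of potential triangles: C(196, 3) = 1235780.
Each occurs with probability p³ ≈ (0.01531)³ ≈ 3.585878e-06.
By linearity: E[X] = C(196, 3)·p³ ≈ 1235780 · 3.585878e-06 ≈ 4.4314.
Here α = 1, so p = 3/n is exactly at the triangle threshold p ~ 1/n. Asymptotically E[X] → c³/6 = 3³/6 = 9/2 ≈ 4.5000, a bounded constant. In this regime the triangle count is asymptotically Poisson(c³/6).

E[X] ≈ 4.4314; in regime p = Θ(1/n^{1}) E[X] stays bounded (at the triangle threshold p ~ 1/n).


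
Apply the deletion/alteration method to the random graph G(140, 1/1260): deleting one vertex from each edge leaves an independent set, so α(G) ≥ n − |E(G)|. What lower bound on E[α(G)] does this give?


E[|E(G)|] = C(140, 2)·p = 9730 · (1/1260) = 139/18.
E[α(G)] ≥ n − E[|E(G)|] = 140 − 139/18 = 2381/18.
Numerically: ≈ 132.2778.
(This is only a lower bound; the true E[α(G)] may be larger.)

E[α(G)] ≥ 2381/18 ≈ 132.2778.


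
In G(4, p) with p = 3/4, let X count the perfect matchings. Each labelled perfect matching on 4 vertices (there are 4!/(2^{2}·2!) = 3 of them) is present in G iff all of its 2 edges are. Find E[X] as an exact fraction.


K_4 has 4!/(2^{2}·2!) = 3 labelled perfect matchings.
For each such perfect matching H, let X_H = 1 if all 2 edges of H are present in G. Then P[X_H = 1] = p^{2} = (3/4)^{2} = 9/16.
By linearity of expectation: E[X] = Σ_H E[X_H] = 3 · p^{2} = 3 · 9/16 = 27/16.
Numerically: E[X] ≈ 1.6875.

E[X] = 3 · (3/4)^{2} = 27/16 ≈ 1.6875.


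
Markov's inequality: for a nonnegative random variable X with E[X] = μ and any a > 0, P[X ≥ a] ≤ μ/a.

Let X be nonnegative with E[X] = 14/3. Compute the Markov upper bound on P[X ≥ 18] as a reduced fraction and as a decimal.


μ = E[X] = 14/3, a = 18.
Markov: P[X ≥ 18] ≤ μ/a = (14/3)/18 = 7/27.
Numerically: ≈ 0.259.
(Since a = 18 > μ = 4.667, the bound 7/27 is < 1 and informative.)

P[X ≥ 18] ≤ 7/27 ≈ 0.259.


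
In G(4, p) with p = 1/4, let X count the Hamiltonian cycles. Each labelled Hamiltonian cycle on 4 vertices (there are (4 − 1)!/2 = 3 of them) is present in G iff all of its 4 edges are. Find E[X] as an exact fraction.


K_4 has (4 − 1)!/2 = 3 labelled Hamiltonian cycles.
For each such Hamiltonian cycle H, let X_H = 1 if all 4 edges of H are present in G. Then P[X_H = 1] = p^{4} = (1/4)^{4} = 1/256.
By linearity of expectation: E[X] = Σ_H E[X_H] = 3 · p^{4} = 3 · 1/256 = 3/256.
Numerically: E[X] ≈ 0.0117188.

E[X] = 3 · (1/4)^{4} = 3/256 ≈ 0.0117188.


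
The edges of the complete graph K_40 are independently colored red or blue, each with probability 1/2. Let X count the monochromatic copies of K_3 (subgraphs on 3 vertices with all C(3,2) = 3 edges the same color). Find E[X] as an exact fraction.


Let X = Σ_S X_S over the C(40, 3) = 9880 subsets S of size 3, where X_S = 1 if the K_3 on S is monochromatic.
For a fixed S, the K_3 on S has C(3, 2) = 3 edges. P[all 3 edges red] = (1/2)^3, and likewise for blue, so P[monochromatic] = 2·(1/2)^3 = 2^{1 − 3} = 1/4.
Summing: E[X] = C(40, 3) · 2^{1 − 3} = 9880 · 1/4 = 2470.
Numerically: E[X] ≈ 2470.0000.

E[X] = C(40,3)·2^(1−C(3,2)) = 2470 ≈ 2470.0000.


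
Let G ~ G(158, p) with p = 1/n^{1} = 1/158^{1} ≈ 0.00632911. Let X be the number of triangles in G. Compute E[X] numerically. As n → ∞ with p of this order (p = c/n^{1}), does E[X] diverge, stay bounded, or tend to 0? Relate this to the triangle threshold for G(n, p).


Number of potential triangles: C(158, 3) = 644956.
Each occurs with probability p³ ≈ (0.00632911)³ ≈ 2.53529640e-07.
By linearity: E[X] = C(158, 3)·p³ ≈ 644956 · 2.53529640e-07 ≈ 0.163515.
Here α = 1, so p = 1/n is exactly at the triangle threshold p ~ 1/n. Asymptotically E[X] → c³/6 = 1³/6 = 1/6 ≈ 0.166667, a bounded constant. In this regime the triangle count is asymptotically Poisson(c³/6).

E[X] ≈ 0.163515; in regime p = Θ(1/n^{1}) E[X] stays bounded (at the triangle threshold p ~ 1/n).


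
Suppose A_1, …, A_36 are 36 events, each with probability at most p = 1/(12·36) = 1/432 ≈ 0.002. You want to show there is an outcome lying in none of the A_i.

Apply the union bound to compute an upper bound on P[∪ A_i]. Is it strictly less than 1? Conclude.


Union bound: P[∪_{i=1}^{36} A_i] ≤ Σ_i P[A_i] ≤ 36·p = 36·(1/432) = 1/12.
Numerically: 1/12 ≈ 0.083.
Is 1/12 < 1? YES.
Since P[∪ A_i] ≤ 1/12 < 1, the complement has P[∩ A_i^c] ≥ 1 − 1/12 = 11/12 > 0, so some outcome avoids every A_i.

36·p = 1/12 ≈ 0.083; existence CERTIFIED by the union bound.


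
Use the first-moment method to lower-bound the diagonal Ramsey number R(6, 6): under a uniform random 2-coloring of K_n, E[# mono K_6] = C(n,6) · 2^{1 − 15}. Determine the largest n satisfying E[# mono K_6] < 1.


We need C(n, 6) · 2^{1 − 15} < 1, i.e. C(n, 6) < 2^{15 − 1} = 16384.
Check values of n near the boundary:
  n = 16: C(16, 6) = 8008; 8008 < 16384? YES
  n = 17: C(17, 6) = 12376; 12376 < 16384? YES
  n = 18: C(18, 6) = 18564; 18564 < 16384? NO
The largest n with C(n, 6) < 16384 is n = 17 (where E[X] = 1547/2048 ≈ 0.7553711). Hence R(6, 6) > 17, i.e. R(6, 6) ≥ 18.

Largest n = 17; hence R(6, 6) > 17.


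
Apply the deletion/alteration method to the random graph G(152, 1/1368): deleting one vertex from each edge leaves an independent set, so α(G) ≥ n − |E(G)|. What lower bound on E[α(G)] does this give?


E[|E(G)|] = C(152, 2)·p = 11476 · (1/1368) = 151/18.
E[α(G)] ≥ n − E[|E(G)|] = 152 − 151/18 = 2585/18.
Numerically: ≈ 143.6111.
(This is only a lower bound; the true E[α(G)] may be larger.)

E[α(G)] ≥ 2585/18 ≈ 143.6111.


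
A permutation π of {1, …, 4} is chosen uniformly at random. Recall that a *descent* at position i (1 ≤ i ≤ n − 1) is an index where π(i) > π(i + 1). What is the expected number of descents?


Write X = Σ X_I over i = 1, …, 3, with X_I the indicator of one descent.
There are 3 indicators.
For each fixed i, the pair (π(i), π(i+1)) is a uniformly random ordered pair of distinct values from {1, …, 4}; by symmetry P[π(i) > π(i+1)] = 1/2.
By linearity: E[X] = 3 · (1/2) = (4 − 1) · (1/2) = 3/2 ≈ 1.500000.

E[X] = 3/2 = 1.500000.


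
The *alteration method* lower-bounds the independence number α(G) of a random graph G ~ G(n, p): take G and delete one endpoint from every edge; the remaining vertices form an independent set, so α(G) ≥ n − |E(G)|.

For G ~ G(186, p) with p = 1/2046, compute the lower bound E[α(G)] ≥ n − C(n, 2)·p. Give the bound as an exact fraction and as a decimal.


E[|E(G)|] = C(186, 2)·p = 17205 · (1/2046) = 185/22.
E[α(G)] ≥ n − E[|E(G)|] = 186 − 185/22 = 3907/22.
Numerically: ≈ 177.591.
(This is only a lower bound; the true E[α(G)] may be larger.)

E[α(G)] ≥ 3907/22 ≈ 177.591.


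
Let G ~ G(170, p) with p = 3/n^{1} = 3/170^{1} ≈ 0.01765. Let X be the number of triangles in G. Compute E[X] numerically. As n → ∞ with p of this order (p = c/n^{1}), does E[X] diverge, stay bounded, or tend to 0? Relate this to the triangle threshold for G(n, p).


Number of potential triangles: C(170, 3) = 804440.
Each occurs with probability p³ ≈ (0.01765)³ ≈ 5.495624e-06.
By linearity: E[X] = C(170, 3)·p³ ≈ 804440 · 5.495624e-06 ≈ 4.4209.
Here α = 1, so p = 3/n is exactly at the triangle threshold p ~ 1/n. Asymptotically E[X] → c³/6 = 3³/6 = 9/2 ≈ 4.5000, a bounded constant. In this regime the triangle count is asymptotically Poisson(c³/6).

E[X] ≈ 4.4209; in regime p = Θ(1/n^{1}) E[X] stays bounded (at the triangle threshold p ~ 1/n).


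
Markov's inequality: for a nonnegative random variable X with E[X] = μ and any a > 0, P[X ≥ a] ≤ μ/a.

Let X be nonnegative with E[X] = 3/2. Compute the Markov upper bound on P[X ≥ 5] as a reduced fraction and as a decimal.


μ = E[X] = 3/2, a = 5.
Markov: P[X ≥ 5] ≤ μ/a = (3/2)/5 = 3/10.
Numerically: ≈ 0.300000.
(Since a = 5 > μ = 1.500000, the bound 3/10 is < 1 and informative.)

P[X ≥ 5] ≤ 3/10 ≈ 0.300000.


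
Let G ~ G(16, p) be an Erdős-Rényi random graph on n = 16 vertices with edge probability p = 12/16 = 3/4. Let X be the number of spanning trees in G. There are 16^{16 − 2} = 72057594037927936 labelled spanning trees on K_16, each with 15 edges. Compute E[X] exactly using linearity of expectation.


K_16 has 16^{16 − 2} = 72057594037927936 labelled spanning trees.
For each such spanning tree H, let X_H = 1 if all 15 edges of H are present in G. Then P[X_H = 1] = p^{15} = (3/4)^{15} = 14348907/1073741824.
By linearity: E[X] = Σ_H E[X_H] = 72057594037927936 · p^{15} = 72057594037927936 · 14348907/1073741824 = 962938848411648.
Numerically: E[X] ≈ 9.63e+14.

E[X] = 72057594037927936 · (3/4)^{15} = 962938848411648 ≈ 9.63e+14.


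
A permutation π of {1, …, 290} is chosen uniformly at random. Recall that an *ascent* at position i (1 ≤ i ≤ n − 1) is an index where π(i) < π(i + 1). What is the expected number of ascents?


Write X = Σ X_I over i = 1, …, 289, with X_I the indicator of one ascent.
There are 289 indicators.
For each fixed i, the pair (π(i), π(i+1)) is a uniformly random ordered pair of distinct values from {1, …, 290}; by symmetry P[π(i) < π(i+1)] = 1/2.
By linearity: E[X] = 289 · (1/2) = (290 − 1) · (1/2) = 289/2 ≈ 144.500.

E[X] = 289/2 = 144.500.


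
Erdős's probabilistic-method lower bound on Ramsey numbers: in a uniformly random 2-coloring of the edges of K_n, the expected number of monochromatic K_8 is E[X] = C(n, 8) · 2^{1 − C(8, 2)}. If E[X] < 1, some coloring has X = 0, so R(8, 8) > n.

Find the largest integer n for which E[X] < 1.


We need C(n, 8) · 2^{1 − 28} < 1, i.e. C(n, 8) < 2^{28 − 1} = 134217728.
Check values of n near the boundary:
  n = 37: C(37, 8) = 38608020; 38608020 < 134217728? YES
  n = 38: C(38, 8) = 48903492; 48903492 < 134217728? YES
  n = 39: C(39, 8) = 61523748; 61523748 < 134217728? YES
  n = 40: C(40, 8) = 76904685; 76904685 < 134217728? YES
  n = 41: C(41, 8) = 95548245; 95548245 < 134217728? YES
  n = 42: C(42, 8) = 118030185; 118030185 < 134217728? YES
  n = 43: C(43, 8) = 145008513; 145008513 < 134217728? NO
  n = 44: C(44, 8) = 177232627; 177232627 < 134217728? NO
  n = 45: C(45, 8) = 215553195; 215553195 < 134217728? NO
The largest n with C(n, 8) < 134217728 is n = 42 (where E[X] = 118030185/134217728 ≈ 0.8793934). Hence R(8, 8) > 42, i.e. R(8, 8) ≥ 43.

Largest n = 42; hence R(8, 8) > 42.


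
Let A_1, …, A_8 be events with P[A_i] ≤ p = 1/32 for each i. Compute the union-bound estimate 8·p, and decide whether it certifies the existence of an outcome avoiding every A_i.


Union bound: P[∪_{i=1}^{8} A_i] ≤ Σ_i P[A_i] ≤ 8·p = 8·(1/32) = 1/4.
Numerically: 1/4 ≈ 0.2500000.
Is 1/4 < 1? YES.
Since P[∪ A_i] ≤ 1/4 < 1, the complement has P[∩ A_i^c] ≥ 1 − 1/4 = 3/4 > 0, so some outcome avoids every A_i.

8·p = 1/4 ≈ 0.2500000; existence CERTIFIED by the union bound.


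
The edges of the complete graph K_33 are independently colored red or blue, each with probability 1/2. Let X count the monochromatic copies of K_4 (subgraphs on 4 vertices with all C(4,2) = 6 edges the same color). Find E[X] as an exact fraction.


Let X = Σ_S X_S over the C(33, 4) = 40920 subsets S of size 4, where X_S = 1 if the K_4 on S is monochromatic.
For a fixed S, the K_4 on S has C(4, 2) = 6 edges. P[all 6 edges red] = (1/2)^6, and likewise for blue, so P[monochromatic] = 2·(1/2)^6 = 2^{1 − 6} = 1/32.
Summing: E[X] = C(33, 4) · 2^{1 − 6} = 40920 · 1/32 = 5115/4.
Numerically: E[X] ≈ 1278.750.

E[X] = C(33,4)·2^(1−C(4,2)) = 5115/4 ≈ 1278.750.


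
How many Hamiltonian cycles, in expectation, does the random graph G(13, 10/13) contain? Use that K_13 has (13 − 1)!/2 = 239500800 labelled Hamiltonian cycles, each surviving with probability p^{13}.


K_13 has (13 − 1)!/2 = 239500800 labelled Hamiltonian cycles.
For each such Hamiltonian cycle H, let X_H = 1 if all 13 edges of H are present in G. Then P[X_H = 1] = p^{13} = (10/13)^{13} = 10000000000000/302875106592253.
By linearity: E[X] = Σ_H E[X_H] = 239500800 · p^{13} = 239500800 · 10000000000000/302875106592253 = 2395008000000000000000/302875106592253.
Numerically: E[X] ≈ 7.91e+06.

E[X] = 239500800 · (10/13)^{13} = 2395008000000000000000/302875106592253 ≈ 7.91e+06.


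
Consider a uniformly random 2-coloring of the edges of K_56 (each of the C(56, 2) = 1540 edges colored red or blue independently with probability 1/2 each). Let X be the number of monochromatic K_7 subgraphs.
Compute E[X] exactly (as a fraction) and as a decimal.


Let X = Σ_S X_S over the C(56, 7) = 231917400 subsets S of size 7, where X_S = 1 if the K_7 on S is monochromatic.
For a fixed S, the K_7 on S has C(7, 2) = 21 edges. P[all 21 edges red] = (1/2)^21, and likewise for blue, so P[monochromatic] = 2·(1/2)^21 = 2^{1 − 21} = 1/1048576.
By linearity: E[X] = C(56, 7) · 2^{1 − 21} = 231917400 · 1/1048576 = 28989675/131072.
Numerically: E[X] ≈ 221.17367.

E[X] = C(56,7)·2^(1−C(7,2)) = 28989675/131072 ≈ 221.17367.


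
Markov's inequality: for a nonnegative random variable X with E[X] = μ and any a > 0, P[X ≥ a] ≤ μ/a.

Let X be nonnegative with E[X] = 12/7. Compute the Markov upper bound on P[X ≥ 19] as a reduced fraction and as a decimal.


μ = E[X] = 12/7, a = 19.
Markov: P[X ≥ 19] ≤ μ/a = (12/7)/19 = 12/133.
Numerically: ≈ 0.090.
(Since a = 19 > μ = 1.714, the bound 12/133 is < 1 and informative.)

P[X ≥ 19] ≤ 12/133 ≈ 0.090.


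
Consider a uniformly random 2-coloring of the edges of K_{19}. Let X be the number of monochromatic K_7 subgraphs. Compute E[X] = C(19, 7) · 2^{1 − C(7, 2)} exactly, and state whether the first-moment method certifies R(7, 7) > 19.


E[X] = C(19, 7) · 2^{1 − 21} = 50388 · 2^{−20} = 50388/1048576.
As a reduced fraction: E[X] = 12597/262144 ≈ 0.048.
Is E[X] < 1? YES.
Since E[X] < 1, there exists a 2-coloring of K_{19} with no monochromatic K_7; hence R(7, 7) > 19.

E[X] = 12597/262144 ≈ 0.048; E[X] < 1, so R(7, 7) > 19.


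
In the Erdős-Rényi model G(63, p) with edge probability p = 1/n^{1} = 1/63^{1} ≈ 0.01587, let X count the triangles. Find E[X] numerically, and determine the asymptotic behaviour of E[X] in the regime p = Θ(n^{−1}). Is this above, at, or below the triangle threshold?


Number of potential triangles: C(63, 3) = 39711.
Each occurs with probability p³ ≈ (0.01587)³ ≈ 3.999248e-06.
By linearity: E[X] = C(63, 3)·p³ ≈ 39711 · 3.999248e-06 ≈ 0.1588.
Here α = 1, so p = 1/n is exactly at the triangle threshold p ~ 1/n. Asymptotically E[X] → c³/6 = 1³/6 = 1/6 ≈ 0.1667, a bounded constant. In this regime the triangle count is asymptotically Poisson(c³/6).

E[X] ≈ 0.1588; in regime p = Θ(1/n^{1}) E[X] stays bounded (at the triangle threshold p ~ 1/n).


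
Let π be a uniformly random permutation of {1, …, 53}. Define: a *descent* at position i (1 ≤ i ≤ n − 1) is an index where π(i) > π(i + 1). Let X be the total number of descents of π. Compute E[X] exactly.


Write X = Σ X_I over i = 1, …, 52, with X_I the indicator of one descent.
There are 52 indicators.
For each fixed i, the pair (π(i), π(i+1)) is a uniformly random ordered pair of distinct values from {1, …, 53}; by symmetry P[π(i) > π(i+1)] = 1/2.
By linearity: E[X] = 52 · (1/2) = (53 − 1) · (1/2) = 26 ≈ 26.000000.

E[X] = 26 = 26.000000.


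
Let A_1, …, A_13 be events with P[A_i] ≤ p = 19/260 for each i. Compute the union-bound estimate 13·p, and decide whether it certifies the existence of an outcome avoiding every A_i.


Union bound: P[∪_{i=1}^{13} A_i] ≤ Σ_i P[A_i] ≤ 13·p = 13·(19/260) = 19/20.
Numerically: 19/20 ≈ 0.950.
Is 19/20 < 1? YES.
Since P[∪ A_i] ≤ 19/20 < 1, the complement has P[∩ A_i^c] ≥ 1 − 19/20 = 1/20 > 0, so some outcome avoids every A_i.

13·p = 19/20 ≈ 0.950; existence CERTIFIED by the union bound.


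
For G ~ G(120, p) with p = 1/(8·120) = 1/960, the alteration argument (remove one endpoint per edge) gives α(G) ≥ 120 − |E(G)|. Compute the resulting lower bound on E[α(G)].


E[|E(G)|] = C(120, 2)·p = 7140 · (1/960) = 119/16.
E[α(G)] ≥ n − E[|E(G)|] = 120 − 119/16 = 1801/16.
Numerically: ≈ 112.562500.
(This is only a lower bound; the true E[α(G)] may be larger.)

E[α(G)] ≥ 1801/16 ≈ 112.562500.


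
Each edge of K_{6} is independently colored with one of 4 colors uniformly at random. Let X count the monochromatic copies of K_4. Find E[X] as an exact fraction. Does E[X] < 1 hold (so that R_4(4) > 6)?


E[X] = C(6, 4) · 4^{1 − 6} = 15 · 4^{−5} = 15/1024.
As a reduced fraction: E[X] = 15/1024 ≈ 0.01465.
Is E[X] < 1? YES.
Since E[X] < 1, there exists a 4-coloring of K_{6} with no monochromatic K_4; hence R_4(4) > 6.

E[X] = 15/1024 ≈ 0.01465; E[X] < 1, so R_4(4) > 6.


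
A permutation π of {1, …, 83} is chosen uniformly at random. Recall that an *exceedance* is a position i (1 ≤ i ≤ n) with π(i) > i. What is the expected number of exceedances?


Write X = Σ_{i=1}^{83} X_i, where X_i = 1_{π(i) > i}.
For each fixed i, π(i) is uniform over {1, …, 83} (marginal of a uniform permutation), so P[π(i) > i] = (n − i)/n. Summing: Σ_{i=1}^{83} (n − i)/n = (0 + 1 + … + 82)/83 = 83(83 − 1)/(2·83) = (83 − 1)/2.
Hence E[X] = Σ_{i=1}^{83} (83 − i)/83 = 41 ≈ 41.000000.

E[X] = 41 = 41.000000.


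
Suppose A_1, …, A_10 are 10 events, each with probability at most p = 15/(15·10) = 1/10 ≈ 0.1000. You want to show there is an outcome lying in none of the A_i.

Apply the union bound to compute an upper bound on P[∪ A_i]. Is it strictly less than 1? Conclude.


Union bound: P[∪_{i=1}^{10} A_i] ≤ Σ_i P[A_i] ≤ 10·p = 10·(1/10) = 1.
Numerically: 1 ≈ 1.0000.
Is 1 < 1? NO.
Since the bound 1 is ≥ 1, the union bound is uninformative here; it does NOT by itself certify existence.

10·p = 1 ≈ 1.0000; existence NOT certified by the union bound.


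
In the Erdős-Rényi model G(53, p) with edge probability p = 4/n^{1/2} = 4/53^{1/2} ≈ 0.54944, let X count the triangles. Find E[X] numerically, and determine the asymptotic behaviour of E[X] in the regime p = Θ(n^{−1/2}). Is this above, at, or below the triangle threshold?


Number of potential triangles: C(53, 3) = 23426.
Each occurs with probability p³ ≈ (0.54944)³ ≈ 1.6586936e-01.
By linearity: E[X] = C(53, 3)·p³ ≈ 23426 · 1.6586936e-01 ≈ 3885.65563.
Since α = 1/2 < 1, p = c/n^{1/2} ≫ 1/n is above the triangle threshold p ~ 1/n. Asymptotically E[X] ~ (c³/6)·n^{3(1−α)} = (4³/6)·n^{1.5} → ∞; triangles are abundant w.h.p.

E[X] ≈ 3885.65563; in regime p = Θ(1/n^{1/2}) E[X] diverges (above the triangle threshold p ~ 1/n).


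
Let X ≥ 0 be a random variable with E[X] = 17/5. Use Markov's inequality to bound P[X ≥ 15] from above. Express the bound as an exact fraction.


μ = E[X] = 17/5, a = 15.
Markov: P[X ≥ 15] ≤ μ/a = (17/5)/15 = 17/75.
Numerically: ≈ 0.22667.
(Since a = 15 > μ = 3.40000, the bound 17/75 is < 1 and informative.)

P[X ≥ 15] ≤ 17/75 ≈ 0.22667.
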